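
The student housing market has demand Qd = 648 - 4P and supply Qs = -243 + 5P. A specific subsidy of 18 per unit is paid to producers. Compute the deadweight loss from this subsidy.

Deadweight loss = 360

Pre-subsidy: 648 - 4P = -243 + 5P gives P* = 99, Q* = 252.
With the subsidy, sellers receive Ps = Pb + 18 for each unit, where Pb is the price buyers pay.
Supply in terms of Pb becomes Qs = -243 + 5(Pb + 18) = -153 + 5Pb. Setting this equal to demand: 648 - 4Pb = -153 + 5Pb, so Pb = 89.
Sellers receive Ps = 89 + 18 = 107; Q' = 648 − 4·89 = 292.
The subsidy expands output by 292 − 252 = 40 past the efficient level; on those units the gap between marginal cost and willingness to pay runs from 0 up to 18.
DWL = ½ × 18 × 40 = 360.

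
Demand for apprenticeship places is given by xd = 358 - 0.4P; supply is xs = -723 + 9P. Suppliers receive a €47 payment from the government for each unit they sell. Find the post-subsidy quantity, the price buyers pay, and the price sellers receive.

Pre-subsidy: 358 - 0.4P = -723 + 9P gives P* = 115, x* = 312.
With the subsidy, sellers receive Ps = Pb + 47 for each unit, where Pb is the price buyers pay.
Supply in terms of Pb becomes xs = -723 + 9(Pb + 47) = -300 + 9Pb. Setting this equal to demand: 358 - 0.4Pb = -300 + 9Pb, so Pb = 70.
Sellers receive Ps = 70 + 47 = 117; x' = 358 − 0.4·70 = 330.

x' = 330; buyers pay €70; sellers receive €117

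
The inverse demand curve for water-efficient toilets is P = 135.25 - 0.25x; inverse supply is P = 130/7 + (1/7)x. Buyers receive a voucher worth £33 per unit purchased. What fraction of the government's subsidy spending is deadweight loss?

DWL / government spending = 14/127

Pre-subsidy: 135.25 - 0.25x = 130/7 + (1/7)x gives x* = 297 and P* = 61.
With the rebate, buyers effectively pay Pb = Ps − 33, where Ps is the price sellers receive.
On the curves, Pb = 135.25 - 0.25x and Ps = 130/7 + (1/7)x; the wedge Ps − Pb = 33 gives 130/7 + (1/7)x − (135.25 - 0.25x) = 33, so x' = 381.
Then Pb = 135.25 − 0.25·381 = 40 and Ps = 130/7 + (1/7)·381 = 73.
ΔCS = ½(297 + 381)(61 − 40) = 7119; ΔPS = ½(297 + 381)(73 − 61) = 4068.
Government spending = 33 × 381 = 12573.
DWL = ½ × 33 × (381 − 297) = 1386; fraction = 1386 / 12573 = 14/127.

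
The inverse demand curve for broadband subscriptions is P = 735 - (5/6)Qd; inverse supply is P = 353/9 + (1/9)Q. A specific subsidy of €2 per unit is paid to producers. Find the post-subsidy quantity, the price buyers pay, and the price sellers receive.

Q' = 12560/17; buyers pay 6085/51; sellers receive 6187/51

Pre-subsidy: 735 - (5/6)Q = 353/9 + (1/9)Q gives Q* = 12524/17 and P* = 6175/51.
With the subsidy, sellers receive Ps = Pb + 2 for each unit, where Pb is the price buyers pay.
On the curves, Pb = 735 - (5/6)Q and Ps = 353/9 + (1/9)Q; the wedge Ps − Pb = 2 gives 353/9 + (1/9)Q − (735 - (5/6)Q) = 2, so Q' = 12560/17.
Then Pb = 735 − (5/6)·(12560/17) = 6085/51 and Ps = 353/9 + (1/9)·(12560/17) = 6187/51.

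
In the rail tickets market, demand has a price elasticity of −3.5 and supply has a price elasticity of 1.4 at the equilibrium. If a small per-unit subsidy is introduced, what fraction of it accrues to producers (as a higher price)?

Producer share = 5/7

For a small subsidy around the equilibrium, the benefit split depends on the relative slopes, which at a point are proportional to the elasticities.
Buyer share = εs/(εs + |εd|) = 1.4/(1.4 + 3.5) = 2/7; seller share = |εd|/(εs + |εd|) = 5/7.
So producers capture 5/7 of the subsidy.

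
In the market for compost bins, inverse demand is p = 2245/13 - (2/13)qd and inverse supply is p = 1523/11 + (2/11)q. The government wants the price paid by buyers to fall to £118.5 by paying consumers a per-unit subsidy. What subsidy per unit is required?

At a buyer price of 118.5, quantity demanded is 1122.5 − 6.5·118.5 = 352.25.
Sellers supply 352.25 only when they receive ps = 1523/11 + (2/11)·352.25 = 202.5.
s = ps − pb = 202.5 − 118.5 = 84.

Required subsidy s = £84 per unit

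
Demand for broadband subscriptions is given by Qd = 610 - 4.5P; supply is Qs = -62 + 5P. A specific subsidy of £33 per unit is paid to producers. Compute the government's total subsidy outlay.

Government cost = 231891/19

Pre-subsidy: 610 - 4.5P = -62 + 5P gives P* = 1344/19, Q* = 5542/19.
With the subsidy, sellers receive Ps = Pb + 33 for each unit, where Pb is the price buyers pay.
Supply in terms of Pb becomes Qs = -62 + 5(Pb + 33) = 103 + 5Pb. Setting this equal to demand: 610 - 4.5Pb = 103 + 5Pb, so Pb = 1014/19.
Sellers receive Ps = 1014/19 + 33 = 1641/19; Q' = 610 − 4.5·(1014/19) = 7027/19.
Government outlay = subsidy × quantity = 33 × 7027/19 = 231891/19.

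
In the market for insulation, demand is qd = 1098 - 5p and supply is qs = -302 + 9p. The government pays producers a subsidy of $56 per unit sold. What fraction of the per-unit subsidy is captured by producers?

Producer share = 5/14

Pre-subsidy: 1098 - 5p = -302 + 9p gives p* = 100, q* = 598.
With the subsidy, sellers receive ps = pb + 56 for each unit, where pb is the price buyers pay.
Supply in terms of pb becomes qs = -302 + 9(pb + 56) = 202 + 9pb. Setting this equal to demand: 1098 - 5pb = 202 + 9pb, so pb = 64.
Sellers receive ps = 64 + 56 = 120; q' = 1098 − 5·64 = 778.
Buyers' price falls by p* − pb = 100 − 64 = 36; sellers' price rises by ps − p* = 120 − 100 = 20.
So producers capture 20/56 = 5/14 of each unit of subsidy.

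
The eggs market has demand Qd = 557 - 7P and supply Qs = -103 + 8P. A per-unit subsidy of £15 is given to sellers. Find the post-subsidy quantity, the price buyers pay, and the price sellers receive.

Q' = 305; buyers pay £36; sellers receive £51

Pre-subsidy: 557 - 7P = -103 + 8P gives P* = 44, Q* = 249.
With the subsidy, sellers receive Ps = Pb + 15 for each unit, where Pb is the price buyers pay.
Supply in terms of Pb becomes Qs = -103 + 8(Pb + 15) = 17 + 8Pb. Setting this equal to demand: 557 - 7Pb = 17 + 8Pb, so Pb = 36.
Sellers receive Ps = 36 + 15 = 51; Q' = 557 − 7·36 = 305.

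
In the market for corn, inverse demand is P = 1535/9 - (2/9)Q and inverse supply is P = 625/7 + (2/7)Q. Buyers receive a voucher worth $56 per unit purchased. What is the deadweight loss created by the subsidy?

Pre-subsidy: 1535/9 - (2/9)Q = 625/7 + (2/7)Q gives Q* = 160 and P* = 135.
With the rebate, buyers effectively pay Pb = Ps − 56, where Ps is the price sellers receive.
On the curves, Pb = 1535/9 - (2/9)Q and Ps = 625/7 + (2/7)Q; the wedge Ps − Pb = 56 gives 625/7 + (2/7)Q − (1535/9 - (2/9)Q) = 56, so Q' = 270.25.
Then Pb = 1535/9 − (2/9)·270.25 = 110.5 and Ps = 625/7 + (2/7)·270.25 = 166.5.
The subsidy expands output by 270.25 − 160 = 110.25 past the efficient level; on those units the gap between marginal cost and willingness to pay runs from 0 up to 56.
DWL = ½ × 56 × 110.25 = 3087.

Deadweight loss = $3087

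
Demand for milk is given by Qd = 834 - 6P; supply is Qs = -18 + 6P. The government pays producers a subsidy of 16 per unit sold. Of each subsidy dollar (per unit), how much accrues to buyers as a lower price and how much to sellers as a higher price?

Pre-subsidy: 834 - 6P = -18 + 6P gives P* = 71, Q* = 408.
With the subsidy, sellers receive Ps = Pb + 16 for each unit, where Pb is the price buyers pay.
Supply in terms of Pb becomes Qs = -18 + 6(Pb + 16) = 78 + 6Pb. Setting this equal to demand: 834 - 6Pb = 78 + 6Pb, so Pb = 63.
Sellers receive Ps = 63 + 16 = 79; Q' = 834 − 6·63 = 456.
Buyers' price falls by P* − Pb = 71 − 63 = 8; sellers' price rises by Ps − P* = 79 − 71 = 8.

Buyers gain 8 per unit; sellers gain 8 per unit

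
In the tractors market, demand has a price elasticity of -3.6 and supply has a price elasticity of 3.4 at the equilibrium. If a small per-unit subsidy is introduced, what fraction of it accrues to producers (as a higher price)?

For a small subsidy around the equilibrium, the benefit split depends on the relative slopes, which at a point are proportional to the elasticities.
Buyer share = εs/(εs + |εd|) = 3.4/(3.4 + 3.6) = 17/35; seller share = |εd|/(εs + |εd|) = 18/35.
So producers capture 18/35 of the subsidy.

Producer share = 18/35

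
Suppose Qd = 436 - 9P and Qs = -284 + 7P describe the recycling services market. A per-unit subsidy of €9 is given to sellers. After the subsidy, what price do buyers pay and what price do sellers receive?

Pre-subsidy: 436 - 9P = -284 + 7P gives P* = 45, Q* = 31.
With the subsidy, sellers receive Ps = Pb + 9 for each unit, where Pb is the price buyers pay.
Supply in terms of Pb becomes Qs = -284 + 7(Pb + 9) = -221 + 7Pb. Setting this equal to demand: 436 - 9Pb = -221 + 7Pb, so Pb = 41.0625.
Sellers receive Ps = 41.0625 + 9 = 50.0625; Q' = 436 − 9·41.0625 = 66.4375.

Buyers pay €41.0625; sellers receive €50.0625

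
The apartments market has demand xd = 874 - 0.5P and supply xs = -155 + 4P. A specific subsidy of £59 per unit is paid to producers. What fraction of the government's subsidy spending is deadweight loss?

DWL / government spending = 118/7073

Pre-subsidy: 874 - 0.5P = -155 + 4P gives P* = 686/3, x* = 2279/3.
With the subsidy, sellers receive Ps = Pb + 59 for each unit, where Pb is the price buyers pay.
Supply in terms of Pb becomes xs = -155 + 4(Pb + 59) = 81 + 4Pb. Setting this equal to demand: 874 - 0.5Pb = 81 + 4Pb, so Pb = 1586/9.
Sellers receive Ps = 1586/9 + 59 = 2117/9; x' = 874 − 0.5·(1586/9) = 7073/9.
ΔCS = ½(2279/3 + 7073/9)(686/3 − 1586/9) = 3282760/81; ΔPS = ½(2279/3 + 7073/9)(2117/9 − 686/3) = 410345/81.
Government spending = 59 × 7073/9 = 417307/9.
DWL = ½ × 59 × (7073/9 − 2279/3) = 6962/9; fraction = (6962/9) / (417307/9) = 118/7073.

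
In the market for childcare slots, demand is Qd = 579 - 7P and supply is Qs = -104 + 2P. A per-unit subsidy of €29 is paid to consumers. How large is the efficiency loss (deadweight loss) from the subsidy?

Deadweight loss = 5887/9

Pre-subsidy: 579 - 7P = -104 + 2P gives P* = 683/9, Q* = 430/9.
With the rebate, buyers effectively pay Pb = Ps − 29, where Ps is the price sellers receive.
Demand in terms of Ps becomes Qd = 579 − 7(Ps − 29) = 782 - 7Ps. Setting this equal to supply: 782 - 7Ps = -104 + 2Ps, so Ps = 886/9.
Buyers pay Pb = 886/9 − 29 = 625/9; Q' = -104 + 2·(886/9) = 836/9.
The subsidy expands output by 836/9 − 430/9 = 406/9 past the efficient level; on those units the gap between marginal cost and willingness to pay runs from 0 up to 29.
DWL = ½ × 29 × 406/9 = 5887/9.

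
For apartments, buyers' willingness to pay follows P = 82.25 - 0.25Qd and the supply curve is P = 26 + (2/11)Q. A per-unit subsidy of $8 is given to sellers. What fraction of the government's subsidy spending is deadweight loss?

DWL / government spending = 16/257

Pre-subsidy: 82.25 - 0.25Q = 26 + (2/11)Q gives Q* = 2475/19 and P* = 944/19.
With the subsidy, sellers receive Ps = Pb + 8 for each unit, where Pb is the price buyers pay.
On the curves, Pb = 82.25 - 0.25Q and Ps = 26 + (2/11)Q; the wedge Ps − Pb = 8 gives 26 + (2/11)Q − (82.25 - 0.25Q) = 8, so Q' = 2827/19.
Then Pb = 82.25 − 0.25·(2827/19) = 856/19 and Ps = 26 + (2/11)·(2827/19) = 1008/19.
ΔCS = ½(2475/19 + 2827/19)(944/19 − 856/19) = 233288/361; ΔPS = ½(2475/19 + 2827/19)(1008/19 − 944/19) = 169664/361.
Government spending = 8 × 2827/19 = 22616/19.
DWL = ½ × 8 × (2827/19 − 2475/19) = 1408/19; fraction = (1408/19) / (22616/19) = 16/257.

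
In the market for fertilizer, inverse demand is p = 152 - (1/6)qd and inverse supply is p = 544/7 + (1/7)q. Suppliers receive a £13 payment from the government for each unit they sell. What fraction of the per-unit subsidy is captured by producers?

Pre-subsidy: 152 - (1/6)q = 544/7 + (1/7)q gives q* = 240 and p* = 112.
With the subsidy, sellers receive ps = pb + 13 for each unit, where pb is the price buyers pay.
On the curves, pb = 152 - (1/6)q and ps = 544/7 + (1/7)q; the wedge ps − pb = 13 gives 544/7 + (1/7)q − (152 - (1/6)q) = 13, so q' = 282.
Then pb = 152 − (1/6)·282 = 105 and ps = 544/7 + (1/7)·282 = 118.
Buyers' price falls by p* − pb = 112 − 105 = 7; sellers' price rises by ps − p* = 118 − 112 = 6.
So producers capture 6/13 = 6/13 of each unit of subsidy.

Producer share = 6/13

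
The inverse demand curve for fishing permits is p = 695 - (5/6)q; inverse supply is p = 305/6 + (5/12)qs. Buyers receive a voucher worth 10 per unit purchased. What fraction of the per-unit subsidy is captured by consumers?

Consumer share = 2/3

Pre-subsidy: 695 - (5/6)q = 305/6 + (5/12)q gives q* = 1546/3 and p* = 2390/9.
With the rebate, buyers effectively pay pb = ps − 10, where ps is the price sellers receive.
On the curves, pb = 695 - (5/6)q and ps = 305/6 + (5/12)q; the wedge ps − pb = 10 gives 305/6 + (5/12)q − (695 - (5/6)q) = 10, so q' = 1570/3.
Then pb = 695 − (5/6)·(1570/3) = 2330/9 and ps = 305/6 + (5/12)·(1570/3) = 2420/9.
Buyers' price falls by p* − pb = 2390/9 − 2330/9 = 20/3; sellers' price rises by ps − p* = 2420/9 − 2390/9 = 10/3.
So consumers capture (20/3)/10 = 2/3 of each unit of subsidy.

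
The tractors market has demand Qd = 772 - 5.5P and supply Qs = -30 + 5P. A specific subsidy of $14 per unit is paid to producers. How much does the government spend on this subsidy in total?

Government cost = $5440

Pre-subsidy: 772 - 5.5P = -30 + 5P gives P* = 1604/21, Q* = 7390/21.
With the subsidy, sellers receive Ps = Pb + 14 for each unit, where Pb is the price buyers pay.
Supply in terms of Pb becomes Qs = -30 + 5(Pb + 14) = 40 + 5Pb. Setting this equal to demand: 772 - 5.5Pb = 40 + 5Pb, so Pb = 488/7.
Sellers receive Ps = 488/7 + 14 = 586/7; Q' = 772 − 5.5·(488/7) = 2720/7.
Government outlay = subsidy × quantity = 14 × 2720/7 = 5440.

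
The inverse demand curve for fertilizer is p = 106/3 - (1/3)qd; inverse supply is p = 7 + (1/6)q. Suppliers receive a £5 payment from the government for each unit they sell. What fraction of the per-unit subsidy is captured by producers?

Producer share = 1/3

Pre-subsidy: 106/3 - (1/3)q = 7 + (1/6)q gives q* = 170/3 and p* = 148/9.
With the subsidy, sellers receive ps = pb + 5 for each unit, where pb is the price buyers pay.
On the curves, pb = 106/3 - (1/3)q and ps = 7 + (1/6)q; the wedge ps − pb = 5 gives 7 + (1/6)q − (106/3 - (1/3)q) = 5, so q' = 200/3.
Then pb = 106/3 − (1/3)·(200/3) = 118/9 and ps = 7 + (1/6)·(200/3) = 163/9.
Buyers' price falls by p* − pb = 148/9 − 118/9 = 10/3; sellers' price rises by ps − p* = 163/9 − 148/9 = 5/3.
So producers capture (5/3)/5 = 1/3 of each unit of subsidy.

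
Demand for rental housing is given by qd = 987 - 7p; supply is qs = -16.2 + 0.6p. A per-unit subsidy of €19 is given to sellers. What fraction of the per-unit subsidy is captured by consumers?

Pre-subsidy: 987 - 7p = -16.2 + 0.6p gives p* = 132, q* = 63.
With the subsidy, sellers receive ps = pb + 19 for each unit, where pb is the price buyers pay.
Supply in terms of pb becomes qs = -16.2 + 0.6(pb + 19) = -4.8 + 0.6pb. Setting this equal to demand: 987 - 7pb = -4.8 + 0.6pb, so pb = 130.5.
Sellers receive ps = 130.5 + 19 = 149.5; q' = 987 − 7·130.5 = 73.5.
Buyers' price falls by p* − pb = 132 − 130.5 = 1.5; sellers' price rises by ps − p* = 149.5 − 132 = 17.5.
So consumers capture 1.5/19 = 3/38 of each unit of subsidy.

Consumer share = 3/38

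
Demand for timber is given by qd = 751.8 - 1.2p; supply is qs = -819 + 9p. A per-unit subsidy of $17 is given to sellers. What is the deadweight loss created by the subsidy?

Deadweight loss = $153

Pre-subsidy: 751.8 - 1.2p = -819 + 9p gives p* = 154, q* = 567.
With the subsidy, sellers receive ps = pb + 17 for each unit, where pb is the price buyers pay.
Supply in terms of pb becomes qs = -819 + 9(pb + 17) = -666 + 9pb. Setting this equal to demand: 751.8 - 1.2pb = -666 + 9pb, so pb = 139.
Sellers receive ps = 139 + 17 = 156; q' = 751.8 − 1.2·139 = 585.
The subsidy expands output by 585 − 567 = 18 past the efficient level; on those units the gap between marginal cost and willingness to pay runs from 0 up to 17.
DWL = ½ × 17 × 18 = 153.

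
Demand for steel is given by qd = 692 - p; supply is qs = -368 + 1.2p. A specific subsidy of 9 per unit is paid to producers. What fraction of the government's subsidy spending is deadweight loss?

Pre-subsidy: 692 - p = -368 + 1.2p gives p* = 5300/11, q* = 2312/11.
With the subsidy, sellers receive ps = pb + 9 for each unit, where pb is the price buyers pay.
Supply in terms of pb becomes qs = -368 + 1.2(pb + 9) = -357.2 + 1.2pb. Setting this equal to demand: 692 - pb = -357.2 + 1.2pb, so pb = 5246/11.
Sellers receive ps = 5246/11 + 9 = 5345/11; q' = 692 − 1·(5246/11) = 2366/11.
ΔCS = ½(2312/11 + 2366/11)(5300/11 − 5246/11) = 126306/121; ΔPS = ½(2312/11 + 2366/11)(5345/11 − 5300/11) = 105255/121.
Government spending = 9 × 2366/11 = 21294/11.
DWL = ½ × 9 × (2366/11 − 2312/11) = 243/11; fraction = (243/11) / (21294/11) = 27/2366.

DWL / government spending = 27/2366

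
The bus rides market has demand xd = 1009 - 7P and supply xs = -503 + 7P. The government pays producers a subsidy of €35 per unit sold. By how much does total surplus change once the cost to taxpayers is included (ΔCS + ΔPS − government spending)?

Pre-subsidy: 1009 - 7P = -503 + 7P gives P* = 108, x* = 253.
With the subsidy, sellers receive Ps = Pb + 35 for each unit, where Pb is the price buyers pay.
Supply in terms of Pb becomes xs = -503 + 7(Pb + 35) = -258 + 7Pb. Setting this equal to demand: 1009 - 7Pb = -258 + 7Pb, so Pb = 90.5.
Sellers receive Ps = 90.5 + 35 = 125.5; x' = 1009 − 7·90.5 = 375.5.
ΔCS = ½(253 + 375.5)(108 − 90.5) = 5499.375; ΔPS = ½(253 + 375.5)(125.5 − 108) = 5499.375.
Government spending = 35 × 375.5 = 13142.5.
Net change = 5499.375 + 5499.375 − 13142.5 = -2143.75. The loss equals the DWL triangle ½·35·122.5.

Net change in total surplus = -€2143.75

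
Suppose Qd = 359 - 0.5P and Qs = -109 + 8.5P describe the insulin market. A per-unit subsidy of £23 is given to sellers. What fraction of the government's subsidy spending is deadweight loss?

DWL / government spending = 391/24758

Pre-subsidy: 359 - 0.5P = -109 + 8.5P gives P* = 52, Q* = 333.
With the subsidy, sellers receive Ps = Pb + 23 for each unit, where Pb is the price buyers pay.
Supply in terms of Pb becomes Qs = -109 + 8.5(Pb + 23) = 86.5 + 8.5Pb. Setting this equal to demand: 359 - 0.5Pb = 86.5 + 8.5Pb, so Pb = 545/18.
Sellers receive Ps = 545/18 + 23 = 959/18; Q' = 359 − 0.5·(545/18) = 12379/36.
ΔCS = ½(333 + 12379/36)(52 − 545/18) = 9527497/1296; ΔPS = ½(333 + 12379/36)(959/18 − 52) = 560441/1296.
Government spending = 23 × 12379/36 = 284717/36.
DWL = ½ × 23 × (12379/36 − 333) = 8993/72; fraction = (8993/72) / (284717/36) = 391/24758.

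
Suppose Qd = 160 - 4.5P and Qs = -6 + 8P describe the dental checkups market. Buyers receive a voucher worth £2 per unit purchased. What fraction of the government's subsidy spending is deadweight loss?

Pre-subsidy: 160 - 4.5P = -6 + 8P gives P* = 13.28, Q* = 100.24.
With the rebate, buyers effectively pay Pb = Ps − 2, where Ps is the price sellers receive.
Demand in terms of Ps becomes Qd = 160 − 4.5(Ps − 2) = 169 - 4.5Ps. Setting this equal to supply: 169 - 4.5Ps = -6 + 8Ps, so Ps = 14.
Buyers pay Pb = 14 − 2 = 12; Q' = -6 + 8·14 = 106.
ΔCS = ½(100.24 + 106)(13.28 − 12) = 131.9936; ΔPS = ½(100.24 + 106)(14 − 13.28) = 74.2464.
Government spending = 2 × 106 = 212.
DWL = ½ × 2 × (106 − 100.24) = 5.76; fraction = 5.76 / 212 = 36/1325.

DWL / government spending = 36/1325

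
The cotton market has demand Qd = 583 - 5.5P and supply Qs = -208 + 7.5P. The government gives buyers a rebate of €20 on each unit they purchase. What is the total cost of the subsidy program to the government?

Government cost = 81070/13

Pre-subsidy: 583 - 5.5P = -208 + 7.5P gives P* = 791/13, Q* = 6457/26.
With the rebate, buyers effectively pay Pb = Ps − 20, where Ps is the price sellers receive.
Demand in terms of Ps becomes Qd = 583 − 5.5(Ps − 20) = 693 - 5.5Ps. Setting this equal to supply: 693 - 5.5Ps = -208 + 7.5Ps, so Ps = 901/13.
Buyers pay Pb = 901/13 − 20 = 641/13; Q' = -208 + 7.5·(901/13) = 8107/26.
Government outlay = subsidy × quantity = 20 × 8107/26 = 81070/13.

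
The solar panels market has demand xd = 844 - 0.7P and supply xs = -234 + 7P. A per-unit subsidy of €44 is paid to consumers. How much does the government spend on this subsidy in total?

Government cost = €34056

Pre-subsidy: 844 - 0.7P = -234 + 7P gives P* = 140, x* = 746.
With the rebate, buyers effectively pay Pb = Ps − 44, where Ps is the price sellers receive.
Demand in terms of Ps becomes xd = 844 − 0.7(Ps − 44) = 874.8 - 0.7Ps. Setting this equal to supply: 874.8 - 0.7Ps = -234 + 7Ps, so Ps = 144.
Buyers pay Pb = 144 − 44 = 100; x' = -234 + 7·144 = 774.
Government outlay = subsidy × quantity = 44 × 774 = 34056.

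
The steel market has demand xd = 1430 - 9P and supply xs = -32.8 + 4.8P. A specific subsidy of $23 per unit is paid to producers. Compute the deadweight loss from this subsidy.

Pre-subsidy: 1430 - 9P = -32.8 + 4.8P gives P* = 106, x* = 476.
With the subsidy, sellers receive Ps = Pb + 23 for each unit, where Pb is the price buyers pay.
Supply in terms of Pb becomes xs = -32.8 + 4.8(Pb + 23) = 77.6 + 4.8Pb. Setting this equal to demand: 1430 - 9Pb = 77.6 + 4.8Pb, so Pb = 98.
Sellers receive Ps = 98 + 23 = 121; x' = 1430 − 9·98 = 548.
The subsidy expands output by 548 − 476 = 72 past the efficient level; on those units the gap between marginal cost and willingness to pay runs from 0 up to 23.
DWL = ½ × 23 × 72 = 828.

Deadweight loss = $828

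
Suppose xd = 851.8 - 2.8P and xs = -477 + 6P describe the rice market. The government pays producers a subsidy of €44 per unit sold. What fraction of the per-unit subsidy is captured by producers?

Pre-subsidy: 851.8 - 2.8P = -477 + 6P gives P* = 151, x* = 429.
With the subsidy, sellers receive Ps = Pb + 44 for each unit, where Pb is the price buyers pay.
Supply in terms of Pb becomes xs = -477 + 6(Pb + 44) = -213 + 6Pb. Setting this equal to demand: 851.8 - 2.8Pb = -213 + 6Pb, so Pb = 121.
Sellers receive Ps = 121 + 44 = 165; x' = 851.8 − 2.8·121 = 513.
Buyers' price falls by P* − Pb = 151 − 121 = 30; sellers' price rises by Ps − P* = 165 − 151 = 14.
So producers capture 14/44 = 7/22 of each unit of subsidy.

Producer share = 7/22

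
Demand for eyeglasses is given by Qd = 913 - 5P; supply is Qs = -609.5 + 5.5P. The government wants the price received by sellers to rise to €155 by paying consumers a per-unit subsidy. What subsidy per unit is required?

Required subsidy s = €21 per unit

At a seller price of 155, quantity supplied is -609.5 + 5.5·155 = 243.
Buyers absorb 243 only when they pay Pb with 913 − 5·Pb = 243, i.e. Pb = 134.
s = Ps − Pb = 155 − 134 = 21.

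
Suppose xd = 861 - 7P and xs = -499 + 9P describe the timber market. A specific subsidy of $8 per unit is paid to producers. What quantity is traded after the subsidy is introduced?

Pre-subsidy: 861 - 7P = -499 + 9P gives P* = 85, x* = 266.
With the subsidy, sellers receive Ps = Pb + 8 for each unit, where Pb is the price buyers pay.
Supply in terms of Pb becomes xs = -499 + 9(Pb + 8) = -427 + 9Pb. Setting this equal to demand: 861 - 7Pb = -427 + 9Pb, so Pb = 80.5.
Sellers receive Ps = 80.5 + 8 = 88.5; x' = 861 − 7·80.5 = 297.5.

x' = 297.5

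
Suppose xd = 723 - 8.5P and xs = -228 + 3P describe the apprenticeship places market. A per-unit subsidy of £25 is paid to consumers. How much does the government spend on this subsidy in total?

Pre-subsidy: 723 - 8.5P = -228 + 3P gives P* = 1902/23, x* = 462/23.
With the rebate, buyers effectively pay Pb = Ps − 25, where Ps is the price sellers receive.
Demand in terms of Ps becomes xd = 723 − 8.5(Ps − 25) = 935.5 - 8.5Ps. Setting this equal to supply: 935.5 - 8.5Ps = -228 + 3Ps, so Ps = 2327/23.
Buyers pay Pb = 2327/23 − 25 = 1752/23; x' = -228 + 3·(2327/23) = 1737/23.
Government outlay = subsidy × quantity = 25 × 1737/23 = 43425/23.

Government cost = 43425/23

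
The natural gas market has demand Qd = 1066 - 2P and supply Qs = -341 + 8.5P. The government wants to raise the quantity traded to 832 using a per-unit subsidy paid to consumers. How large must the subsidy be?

At Q = 832, invert demand for the buyer price: Pb = (1066 − 832)/2 = 117; invert supply for the seller price: Ps = (832 − (-341))/8.5 = 138.
The subsidy must fill the gap: s = Ps − Pb = 138 − 117 = 21.

Required subsidy s = 21 per unit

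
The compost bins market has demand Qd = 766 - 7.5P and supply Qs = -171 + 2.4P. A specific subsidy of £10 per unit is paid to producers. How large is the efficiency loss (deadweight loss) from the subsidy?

Deadweight loss = 1000/11

Pre-subsidy: 766 - 7.5P = -171 + 2.4P gives P* = 9370/99, Q* = 1853/33.
With the subsidy, sellers receive Ps = Pb + 10 for each unit, where Pb is the price buyers pay.
Supply in terms of Pb becomes Qs = -171 + 2.4(Pb + 10) = -147 + 2.4Pb. Setting this equal to demand: 766 - 7.5Pb = -147 + 2.4Pb, so Pb = 830/9.
Sellers receive Ps = 830/9 + 10 = 920/9; Q' = 766 − 7.5·(830/9) = 223/3.
The subsidy expands output by 223/3 − 1853/33 = 200/11 past the efficient level; on those units the gap between marginal cost and willingness to pay runs from 0 up to 10.
DWL = ½ × 10 × 200/11 = 1000/11.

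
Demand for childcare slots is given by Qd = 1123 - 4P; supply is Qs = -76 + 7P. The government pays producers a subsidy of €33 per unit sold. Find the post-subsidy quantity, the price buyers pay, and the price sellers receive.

Pre-subsidy: 1123 - 4P = -76 + 7P gives P* = 109, Q* = 687.
With the subsidy, sellers receive Ps = Pb + 33 for each unit, where Pb is the price buyers pay.
Supply in terms of Pb becomes Qs = -76 + 7(Pb + 33) = 155 + 7Pb. Setting this equal to demand: 1123 - 4Pb = 155 + 7Pb, so Pb = 88.
Sellers receive Ps = 88 + 33 = 121; Q' = 1123 − 4·88 = 771.

Q' = 771; buyers pay €88; sellers receive €121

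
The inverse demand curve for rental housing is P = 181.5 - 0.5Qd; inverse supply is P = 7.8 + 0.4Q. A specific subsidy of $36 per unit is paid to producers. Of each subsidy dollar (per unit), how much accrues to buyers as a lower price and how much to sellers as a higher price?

Buyers gain $20 per unit; sellers gain $16 per unit

Pre-subsidy: 181.5 - 0.5Q = 7.8 + 0.4Q gives Q* = 193 and P* = 85.
With the subsidy, sellers receive Ps = Pb + 36 for each unit, where Pb is the price buyers pay.
On the curves, Pb = 181.5 - 0.5Q and Ps = 7.8 + 0.4Q; the wedge Ps − Pb = 36 gives 7.8 + 0.4Q − (181.5 - 0.5Q) = 36, so Q' = 233.
Then Pb = 181.5 − 0.5·233 = 65 and Ps = 7.8 + 0.4·233 = 101.
Buyers' price falls by P* − Pb = 85 − 65 = 20; sellers' price rises by Ps − P* = 101 − 85 = 16.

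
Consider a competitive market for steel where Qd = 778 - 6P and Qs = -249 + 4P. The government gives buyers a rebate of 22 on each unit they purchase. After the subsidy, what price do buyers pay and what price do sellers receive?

Buyers pay 93.9; sellers receive 115.9

Pre-subsidy: 778 - 6P = -249 + 4P gives P* = 102.7, Q* = 161.8.
With the rebate, buyers effectively pay Pb = Ps − 22, where Ps is the price sellers receive.
Demand in terms of Ps becomes Qd = 778 − 6(Ps − 22) = 910 - 6Ps. Setting this equal to supply: 910 - 6Ps = -249 + 4Ps, so Ps = 115.9.
Buyers pay Pb = 115.9 − 22 = 93.9; Q' = -249 + 4·115.9 = 214.6.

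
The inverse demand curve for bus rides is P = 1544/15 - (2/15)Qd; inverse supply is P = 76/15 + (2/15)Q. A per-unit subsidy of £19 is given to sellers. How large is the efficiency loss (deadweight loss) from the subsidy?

Deadweight loss = £676.875

Pre-subsidy: 1544/15 - (2/15)Q = 76/15 + (2/15)Q gives Q* = 367 and P* = 54.
With the subsidy, sellers receive Ps = Pb + 19 for each unit, where Pb is the price buyers pay.
On the curves, Pb = 1544/15 - (2/15)Q and Ps = 76/15 + (2/15)Q; the wedge Ps − Pb = 19 gives 76/15 + (2/15)Q − (1544/15 - (2/15)Q) = 19, so Q' = 438.25.
Then Pb = 1544/15 − (2/15)·438.25 = 44.5 and Ps = 76/15 + (2/15)·438.25 = 63.5.
The subsidy expands output by 438.25 − 367 = 71.25 past the efficient level; on those units the gap between marginal cost and willingness to pay runs from 0 up to 19.
DWL = ½ × 19 × 71.25 = 676.875.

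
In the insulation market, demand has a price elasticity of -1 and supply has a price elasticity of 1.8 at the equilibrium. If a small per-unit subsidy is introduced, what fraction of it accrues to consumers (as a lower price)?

For a small subsidy around the equilibrium, the benefit split depends on the relative slopes, which at a point are proportional to the elasticities.
Buyer share = εs/(εs + |εd|) = 1.8/(1.8 + 1) = 9/14; seller share = |εd|/(εs + |εd|) = 5/14.

Consumer share = 9/14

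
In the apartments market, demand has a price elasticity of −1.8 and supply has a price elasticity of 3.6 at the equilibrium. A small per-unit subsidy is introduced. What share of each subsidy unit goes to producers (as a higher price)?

Producer share = 1/3

For a small subsidy around the equilibrium, the benefit split depends on the relative slopes, which at a point are proportional to the elasticities.
Buyer share = εs/(εs + |εd|) = 3.6/(3.6 + 1.8) = 2/3; seller share = |εd|/(εs + |εd|) = 1/3.
So producers capture 1/3 of the subsidy.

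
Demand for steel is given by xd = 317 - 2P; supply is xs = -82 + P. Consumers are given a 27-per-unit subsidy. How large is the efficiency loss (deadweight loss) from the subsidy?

Deadweight loss = 243

Pre-subsidy: 317 - 2P = -82 + P gives P* = 133, x* = 51.
With the rebate, buyers effectively pay Pb = Ps − 27, where Ps is the price sellers receive.
Demand in terms of Ps becomes xd = 317 − 2(Ps − 27) = 371 - 2Ps. Setting this equal to supply: 371 - 2Ps = -82 + Ps, so Ps = 151.
Buyers pay Pb = 151 − 27 = 124; x' = -82 + 1·151 = 69.
The subsidy expands output by 69 − 51 = 18 past the efficient level; on those units the gap between marginal cost and willingness to pay runs from 0 up to 27.
DWL = ½ × 27 × 18 = 243.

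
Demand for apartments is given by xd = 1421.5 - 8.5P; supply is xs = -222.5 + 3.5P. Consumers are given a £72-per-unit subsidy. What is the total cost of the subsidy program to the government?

Government cost = £31356

Pre-subsidy: 1421.5 - 8.5P = -222.5 + 3.5P gives P* = 137, x* = 257.
With the rebate, buyers effectively pay Pb = Ps − 72, where Ps is the price sellers receive.
Demand in terms of Ps becomes xd = 1421.5 − 8.5(Ps − 72) = 2033.5 - 8.5Ps. Setting this equal to supply: 2033.5 - 8.5Ps = -222.5 + 3.5Ps, so Ps = 188.
Buyers pay Pb = 188 − 72 = 116; x' = -222.5 + 3.5·188 = 435.5.
Government outlay = subsidy × quantity = 72 × 435.5 = 31356.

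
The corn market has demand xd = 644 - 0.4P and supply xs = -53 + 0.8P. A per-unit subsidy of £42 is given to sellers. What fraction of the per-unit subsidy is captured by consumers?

Consumer share = 2/3

Pre-subsidy: 644 - 0.4P = -53 + 0.8P gives P* = 3485/6, x* = 1235/3.
With the subsidy, sellers receive Ps = Pb + 42 for each unit, where Pb is the price buyers pay.
Supply in terms of Pb becomes xs = -53 + 0.8(Pb + 42) = -19.4 + 0.8Pb. Setting this equal to demand: 644 - 0.4Pb = -19.4 + 0.8Pb, so Pb = 3317/6.
Sellers receive Ps = 3317/6 + 42 = 3569/6; x' = 644 − 0.4·(3317/6) = 6343/15.
Buyers' price falls by P* − Pb = 3485/6 − 3317/6 = 28; sellers' price rises by Ps − P* = 3569/6 − 3485/6 = 14.
So consumers capture 28/42 = 2/3 of each unit of subsidy.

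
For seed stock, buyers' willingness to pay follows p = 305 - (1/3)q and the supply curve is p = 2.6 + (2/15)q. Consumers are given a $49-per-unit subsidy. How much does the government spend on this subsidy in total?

Government cost = $36897

Pre-subsidy: 305 - (1/3)q = 2.6 + (2/15)q gives q* = 648 and p* = 89.
With the rebate, buyers effectively pay pb = ps − 49, where ps is the price sellers receive.
On the curves, pb = 305 - (1/3)q and ps = 2.6 + (2/15)q; the wedge ps − pb = 49 gives 2.6 + (2/15)q − (305 - (1/3)q) = 49, so q' = 753.
Then pb = 305 − (1/3)·753 = 54 and ps = 2.6 + (2/15)·753 = 103.
Government outlay = subsidy × quantity = 49 × 753 = 36897.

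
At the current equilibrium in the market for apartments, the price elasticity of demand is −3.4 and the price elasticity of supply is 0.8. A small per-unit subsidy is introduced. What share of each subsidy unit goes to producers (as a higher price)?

For a small subsidy around the equilibrium, the benefit split depends on the relative slopes, which at a point are proportional to the elasticities.
Buyer share = εs/(εs + |εd|) = 0.8/(0.8 + 3.4) = 4/21; seller share = |εd|/(εs + |εd|) = 17/21.
So producers capture 17/21 of the subsidy.

Producer share = 17/21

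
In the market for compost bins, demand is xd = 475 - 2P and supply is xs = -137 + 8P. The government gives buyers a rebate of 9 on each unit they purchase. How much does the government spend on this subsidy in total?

Government cost = 3303

Pre-subsidy: 475 - 2P = -137 + 8P gives P* = 61.2, x* = 352.6.
With the rebate, buyers effectively pay Pb = Ps − 9, where Ps is the price sellers receive.
Demand in terms of Ps becomes xd = 475 − 2(Ps − 9) = 493 - 2Ps. Setting this equal to supply: 493 - 2Ps = -137 + 8Ps, so Ps = 63.
Buyers pay Pb = 63 − 9 = 54; x' = -137 + 8·63 = 367.
Government outlay = subsidy × quantity = 9 × 367 = 3303.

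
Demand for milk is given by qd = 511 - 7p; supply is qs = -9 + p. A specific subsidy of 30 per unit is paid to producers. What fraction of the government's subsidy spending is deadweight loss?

Pre-subsidy: 511 - 7p = -9 + p gives p* = 65, q* = 56.
With the subsidy, sellers receive ps = pb + 30 for each unit, where pb is the price buyers pay.
Supply in terms of pb becomes qs = -9 + 1(pb + 30) = 21 + pb. Setting this equal to demand: 511 - 7pb = 21 + pb, so pb = 61.25.
Sellers receive ps = 61.25 + 30 = 91.25; q' = 511 − 7·61.25 = 82.25.
ΔCS = ½(56 + 82.25)(65 − 61.25) = 259.21875; ΔPS = ½(56 + 82.25)(91.25 − 65) = 1814.53125.
Government spending = 30 × 82.25 = 2467.5.
DWL = ½ × 30 × (82.25 − 56) = 393.75; fraction = 393.75 / 2467.5 = 15/94.

DWL / government spending = 15/94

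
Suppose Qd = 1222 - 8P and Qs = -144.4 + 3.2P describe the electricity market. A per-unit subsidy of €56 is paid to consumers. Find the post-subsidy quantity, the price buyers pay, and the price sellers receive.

Q' = 374; buyers pay €106; sellers receive €162

Pre-subsidy: 1222 - 8P = -144.4 + 3.2P gives P* = 122, Q* = 246.
With the rebate, buyers effectively pay Pb = Ps − 56, where Ps is the price sellers receive.
Demand in terms of Ps becomes Qd = 1222 − 8(Ps − 56) = 1670 - 8Ps. Setting this equal to supply: 1670 - 8Ps = -144.4 + 3.2Ps, so Ps = 162.
Buyers pay Pb = 162 − 56 = 106; Q' = -144.4 + 3.2·162 = 374.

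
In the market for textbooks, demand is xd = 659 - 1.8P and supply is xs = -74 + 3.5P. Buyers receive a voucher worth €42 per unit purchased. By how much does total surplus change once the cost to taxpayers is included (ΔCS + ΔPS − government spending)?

Net change in total surplus = -55566/53

Pre-subsidy: 659 - 1.8P = -74 + 3.5P gives P* = 7330/53, x* = 21733/53.
With the rebate, buyers effectively pay Pb = Ps − 42, where Ps is the price sellers receive.
Demand in terms of Ps becomes xd = 659 − 1.8(Ps − 42) = 734.6 - 1.8Ps. Setting this equal to supply: 734.6 - 1.8Ps = -74 + 3.5Ps, so Ps = 8086/53.
Buyers pay Pb = 8086/53 − 42 = 5860/53; x' = -74 + 3.5·(8086/53) = 24379/53.
ΔCS = ½(21733/53 + 24379/53)(7330/53 − 5860/53) = 33892320/2809; ΔPS = ½(21733/53 + 24379/53)(8086/53 − 7330/53) = 17430336/2809.
Government spending = 42 × 24379/53 = 1023918/53.
Net change = 33892320/2809 + 17430336/2809 − 1023918/53 = -55566/53. The loss equals the DWL triangle ½·42·2646/53.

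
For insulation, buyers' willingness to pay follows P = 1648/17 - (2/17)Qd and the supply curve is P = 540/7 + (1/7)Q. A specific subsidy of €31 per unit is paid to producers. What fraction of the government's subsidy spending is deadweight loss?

Pre-subsidy: 1648/17 - (2/17)Q = 540/7 + (1/7)Q gives Q* = 76 and P* = 88.
With the subsidy, sellers receive Ps = Pb + 31 for each unit, where Pb is the price buyers pay.
On the curves, Pb = 1648/17 - (2/17)Q and Ps = 540/7 + (1/7)Q; the wedge Ps − Pb = 31 gives 540/7 + (1/7)Q − (1648/17 - (2/17)Q) = 31, so Q' = 195.
Then Pb = 1648/17 − (2/17)·195 = 74 and Ps = 540/7 + (1/7)·195 = 105.
ΔCS = ½(76 + 195)(88 − 74) = 1897; ΔPS = ½(76 + 195)(105 − 88) = 2303.5.
Government spending = 31 × 195 = 6045.
DWL = ½ × 31 × (195 − 76) = 1844.5; fraction = 1844.5 / 6045 = 119/390.

DWL / government spending = 119/390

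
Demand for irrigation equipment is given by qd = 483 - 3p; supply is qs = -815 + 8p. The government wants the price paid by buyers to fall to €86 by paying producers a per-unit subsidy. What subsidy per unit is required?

At a buyer price of 86, quantity demanded is 483 − 3·86 = 225.
Sellers supply 225 only when they receive ps with -815 + 8·ps = 225, i.e. ps = 130.
s = ps − pb = 130 − 86 = 44.

Required subsidy s = €44 per unit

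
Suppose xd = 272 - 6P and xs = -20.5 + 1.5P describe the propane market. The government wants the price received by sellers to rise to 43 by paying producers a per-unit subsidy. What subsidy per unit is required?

Required subsidy s = 5 per unit

At a seller price of 43, quantity supplied is -20.5 + 1.5·43 = 44.
Buyers absorb 44 only when they pay Pb with 272 − 6·Pb = 44, i.e. Pb = 38.
s = Ps − Pb = 43 − 38 = 5.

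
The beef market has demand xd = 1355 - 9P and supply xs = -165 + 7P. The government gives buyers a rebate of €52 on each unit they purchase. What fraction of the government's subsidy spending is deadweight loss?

DWL / government spending = 819/5638

Pre-subsidy: 1355 - 9P = -165 + 7P gives P* = 95, x* = 500.
With the rebate, buyers effectively pay Pb = Ps − 52, where Ps is the price sellers receive.
Demand in terms of Ps becomes xd = 1355 − 9(Ps − 52) = 1823 - 9Ps. Setting this equal to supply: 1823 - 9Ps = -165 + 7Ps, so Ps = 124.25.
Buyers pay Pb = 124.25 − 52 = 72.25; x' = -165 + 7·124.25 = 704.75.
ΔCS = ½(500 + 704.75)(95 − 72.25) = 13704.03125; ΔPS = ½(500 + 704.75)(124.25 − 95) = 17619.46875.
Government spending = 52 × 704.75 = 36647.
DWL = ½ × 52 × (704.75 − 500) = 5323.5; fraction = 5323.5 / 36647 = 819/5638.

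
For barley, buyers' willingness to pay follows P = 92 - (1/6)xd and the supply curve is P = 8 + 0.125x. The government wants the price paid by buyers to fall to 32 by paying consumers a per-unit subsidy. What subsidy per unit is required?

Required subsidy s = 21 per unit

At a buyer price of 32, quantity demanded is 552 − 6·32 = 360.
Sellers supply 360 only when they receive Ps = 8 + 0.125·360 = 53.
s = Ps − Pb = 53 − 32 = 21.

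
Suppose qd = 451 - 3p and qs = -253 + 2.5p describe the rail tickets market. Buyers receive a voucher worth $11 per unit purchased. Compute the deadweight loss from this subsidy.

Pre-subsidy: 451 - 3p = -253 + 2.5p gives p* = 128, q* = 67.
With the rebate, buyers effectively pay pb = ps − 11, where ps is the price sellers receive.
Demand in terms of ps becomes qd = 451 − 3(ps − 11) = 484 - 3ps. Setting this equal to supply: 484 - 3ps = -253 + 2.5ps, so ps = 134.
Buyers pay pb = 134 − 11 = 123; q' = -253 + 2.5·134 = 82.
The subsidy expands output by 82 − 67 = 15 past the efficient level; on those units the gap between marginal cost and willingness to pay runs from 0 up to 11.
DWL = ½ × 11 × 15 = 82.5.

Deadweight loss = $82.5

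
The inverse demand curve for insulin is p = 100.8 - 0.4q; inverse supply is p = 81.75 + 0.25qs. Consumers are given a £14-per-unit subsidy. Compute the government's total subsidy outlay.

Government cost = 9254/13

Pre-subsidy: 100.8 - 0.4q = 81.75 + 0.25q gives q* = 381/13 and p* = 1158/13.
With the rebate, buyers effectively pay pb = ps − 14, where ps is the price sellers receive.
On the curves, pb = 100.8 - 0.4q and ps = 81.75 + 0.25q; the wedge ps − pb = 14 gives 81.75 + 0.25q − (100.8 - 0.4q) = 14, so q' = 661/13.
Then pb = 100.8 − 0.4·(661/13) = 1046/13 and ps = 81.75 + 0.25·(661/13) = 1228/13.
Government outlay = subsidy × quantity = 14 × 661/13 = 9254/13.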